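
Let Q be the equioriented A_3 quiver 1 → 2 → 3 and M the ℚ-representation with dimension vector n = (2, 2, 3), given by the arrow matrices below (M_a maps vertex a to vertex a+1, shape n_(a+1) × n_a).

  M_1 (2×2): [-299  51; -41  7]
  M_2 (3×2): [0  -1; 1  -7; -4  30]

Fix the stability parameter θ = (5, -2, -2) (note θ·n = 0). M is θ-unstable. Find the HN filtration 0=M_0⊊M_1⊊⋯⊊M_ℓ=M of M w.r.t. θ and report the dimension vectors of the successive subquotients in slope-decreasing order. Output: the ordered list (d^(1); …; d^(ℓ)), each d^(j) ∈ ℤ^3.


Interval decomposition of M: I[1,3]^2, I[3,3].
HN type (ℓ=2): μ^(1)=1/3; μ^(2)=-2

((2, 2, 2); (0, 0, 1))


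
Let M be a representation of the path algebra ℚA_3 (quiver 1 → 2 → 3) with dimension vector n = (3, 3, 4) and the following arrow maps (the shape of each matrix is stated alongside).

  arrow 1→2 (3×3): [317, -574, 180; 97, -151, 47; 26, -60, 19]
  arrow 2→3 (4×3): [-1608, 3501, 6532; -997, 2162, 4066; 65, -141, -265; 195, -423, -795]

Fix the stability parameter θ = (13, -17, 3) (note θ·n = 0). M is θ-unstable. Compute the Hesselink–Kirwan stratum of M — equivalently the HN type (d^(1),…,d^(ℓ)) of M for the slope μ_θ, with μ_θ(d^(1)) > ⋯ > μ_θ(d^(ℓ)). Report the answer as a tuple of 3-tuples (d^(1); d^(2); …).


Barcode: M ≅ I[1,3]^3, I[3,3]. HN layers by μ_θ (2 steps, strictly decreasing):
  μ^(1)=3; μ^(2)=-2

((0, 0, 4); (3, 3, 0))


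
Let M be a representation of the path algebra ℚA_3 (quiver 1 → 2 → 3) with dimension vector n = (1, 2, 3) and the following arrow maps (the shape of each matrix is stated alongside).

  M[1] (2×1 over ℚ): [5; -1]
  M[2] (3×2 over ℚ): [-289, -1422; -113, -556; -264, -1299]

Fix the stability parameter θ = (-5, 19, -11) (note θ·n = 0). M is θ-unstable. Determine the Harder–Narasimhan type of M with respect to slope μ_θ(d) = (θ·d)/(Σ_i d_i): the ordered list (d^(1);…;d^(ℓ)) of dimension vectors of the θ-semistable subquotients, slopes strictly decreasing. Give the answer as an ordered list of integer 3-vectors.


Barcode: M ≅ I[1,3], I[2,3], I[3,3]. HN layers by μ_θ (3 steps, strictly decreasing):
  μ^(1)=4; μ^(2)=-5; μ^(3)=-11

((0, 2, 2); (1, 0, 0); (0, 0, 1))


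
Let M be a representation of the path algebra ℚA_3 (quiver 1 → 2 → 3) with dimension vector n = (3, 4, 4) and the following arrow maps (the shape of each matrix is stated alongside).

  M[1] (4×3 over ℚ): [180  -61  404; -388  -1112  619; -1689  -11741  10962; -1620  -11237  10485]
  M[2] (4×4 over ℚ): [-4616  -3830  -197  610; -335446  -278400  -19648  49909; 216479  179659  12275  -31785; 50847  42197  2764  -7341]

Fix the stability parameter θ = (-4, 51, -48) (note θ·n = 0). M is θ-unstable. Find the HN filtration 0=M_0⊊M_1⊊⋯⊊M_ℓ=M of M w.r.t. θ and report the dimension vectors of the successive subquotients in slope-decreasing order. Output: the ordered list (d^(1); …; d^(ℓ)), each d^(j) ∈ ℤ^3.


Barcode: M ≅ I[1,2], I[1,3]^2, I[2,3], I[3,3]. HN layers by μ_θ (4 steps, strictly decreasing):
  μ^(1)=51; μ^(2)=3/2; μ^(3)=-4; μ^(4)=-48

((0, 1, 0); (0, 3, 3); (3, 0, 0); (0, 0, 1))


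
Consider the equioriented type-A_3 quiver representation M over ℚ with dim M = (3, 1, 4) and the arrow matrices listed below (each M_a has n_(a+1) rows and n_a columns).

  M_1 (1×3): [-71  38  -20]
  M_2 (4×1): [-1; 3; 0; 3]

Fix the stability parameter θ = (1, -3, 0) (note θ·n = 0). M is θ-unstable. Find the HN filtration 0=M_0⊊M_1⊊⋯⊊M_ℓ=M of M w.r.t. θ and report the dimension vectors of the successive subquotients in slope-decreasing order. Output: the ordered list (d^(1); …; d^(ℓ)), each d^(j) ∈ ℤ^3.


Barcode: M ≅ I[1,1]^2, I[1,3], I[3,3]^3. HN layers by μ_θ (3 steps, strictly decreasing):
  μ^(1)=1; μ^(2)=0; μ^(3)=-1

((2, 0, 0); (0, 0, 4); (1, 1, 0))


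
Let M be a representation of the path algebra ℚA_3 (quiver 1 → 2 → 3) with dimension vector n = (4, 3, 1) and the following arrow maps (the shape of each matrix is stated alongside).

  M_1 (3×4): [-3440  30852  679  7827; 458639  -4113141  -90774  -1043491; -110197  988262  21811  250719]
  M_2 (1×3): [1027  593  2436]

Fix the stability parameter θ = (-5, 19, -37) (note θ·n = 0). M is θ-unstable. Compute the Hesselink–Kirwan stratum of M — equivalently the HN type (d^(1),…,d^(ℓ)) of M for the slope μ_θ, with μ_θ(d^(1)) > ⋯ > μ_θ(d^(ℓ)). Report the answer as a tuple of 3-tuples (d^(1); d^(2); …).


Barcode: M ≅ I[1,1], I[1,2]^2, I[1,3]. HN layers by μ_θ (3 steps, strictly decreasing):
  μ^(1)=19; μ^(2)=-5; μ^(3)=-23/3

((0, 2, 0); (3, 0, 0); (1, 1, 1))


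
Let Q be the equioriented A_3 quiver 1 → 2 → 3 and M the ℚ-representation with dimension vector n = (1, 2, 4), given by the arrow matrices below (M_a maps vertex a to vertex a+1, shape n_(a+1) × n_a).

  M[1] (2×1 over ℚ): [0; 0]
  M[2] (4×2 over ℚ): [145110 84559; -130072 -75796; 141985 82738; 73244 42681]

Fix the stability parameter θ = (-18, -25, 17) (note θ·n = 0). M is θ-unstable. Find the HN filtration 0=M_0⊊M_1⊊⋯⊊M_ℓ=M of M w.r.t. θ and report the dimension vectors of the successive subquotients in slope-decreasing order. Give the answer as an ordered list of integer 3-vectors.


Interval decomposition of M: I[1,1], I[2,3]^2, I[3,3]^2.
HN type (ℓ=3): μ^(1)=17; μ^(2)=-18; μ^(3)=-25

((0, 0, 4); (1, 0, 0); (0, 2, 0))


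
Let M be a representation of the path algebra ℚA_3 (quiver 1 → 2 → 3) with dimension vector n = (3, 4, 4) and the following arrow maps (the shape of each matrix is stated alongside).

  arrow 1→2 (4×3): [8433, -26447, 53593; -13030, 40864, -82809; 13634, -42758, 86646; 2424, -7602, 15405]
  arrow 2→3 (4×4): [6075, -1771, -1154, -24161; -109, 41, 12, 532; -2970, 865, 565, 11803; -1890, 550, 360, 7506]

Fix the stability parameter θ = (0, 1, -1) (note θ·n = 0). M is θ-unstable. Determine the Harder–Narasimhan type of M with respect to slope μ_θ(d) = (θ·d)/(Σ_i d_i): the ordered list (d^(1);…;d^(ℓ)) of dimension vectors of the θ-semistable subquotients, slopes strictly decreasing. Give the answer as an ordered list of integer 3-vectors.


Via rank(M_{q-1}∘⋯∘M_p): M ≅ I[1,1], I[1,3]^2, I[2,2], I[2,3], I[3,3].
μ_θ-semistable layers: μ^(1)=1; μ^(2)=0; μ^(3)=-1

((0, 1, 0); (3, 3, 3); (0, 0, 1))


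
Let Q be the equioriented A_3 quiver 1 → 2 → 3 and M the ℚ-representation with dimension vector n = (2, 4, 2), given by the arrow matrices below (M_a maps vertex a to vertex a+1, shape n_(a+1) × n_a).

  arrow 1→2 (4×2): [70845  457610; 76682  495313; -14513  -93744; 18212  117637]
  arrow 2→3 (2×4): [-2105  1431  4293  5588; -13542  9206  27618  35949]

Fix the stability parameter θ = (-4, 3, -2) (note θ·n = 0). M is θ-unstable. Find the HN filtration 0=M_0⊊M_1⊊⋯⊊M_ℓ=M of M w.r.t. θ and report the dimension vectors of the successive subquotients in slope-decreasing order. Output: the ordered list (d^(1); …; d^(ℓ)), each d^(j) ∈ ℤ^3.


Interval decomposition of M: I[1,3]^2, I[2,2]^2.
HN type (ℓ=3): μ^(1)=3; μ^(2)=1/2; μ^(3)=-4

((0, 2, 0); (0, 2, 2); (2, 0, 0))


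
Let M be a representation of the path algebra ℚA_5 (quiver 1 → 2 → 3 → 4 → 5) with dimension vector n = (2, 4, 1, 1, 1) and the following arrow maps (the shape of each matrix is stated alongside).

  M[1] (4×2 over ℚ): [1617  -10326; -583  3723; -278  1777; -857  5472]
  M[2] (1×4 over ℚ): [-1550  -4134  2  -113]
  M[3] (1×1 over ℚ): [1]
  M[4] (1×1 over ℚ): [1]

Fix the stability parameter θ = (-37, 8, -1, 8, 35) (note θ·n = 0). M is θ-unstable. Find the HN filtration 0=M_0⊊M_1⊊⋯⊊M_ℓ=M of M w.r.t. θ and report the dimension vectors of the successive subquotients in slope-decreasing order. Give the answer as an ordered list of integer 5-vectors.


Barcode: M ≅ I[1,2], I[1,5], I[2,2]^2. HN layers by μ_θ (4 steps, strictly decreasing):
  μ^(1)=35; μ^(2)=8; μ^(3)=7/2; μ^(4)=-37

((0, 0, 0, 0, 1); (0, 3, 0, 1, 0); (0, 1, 1, 0, 0); (2, 0, 0, 0, 0))


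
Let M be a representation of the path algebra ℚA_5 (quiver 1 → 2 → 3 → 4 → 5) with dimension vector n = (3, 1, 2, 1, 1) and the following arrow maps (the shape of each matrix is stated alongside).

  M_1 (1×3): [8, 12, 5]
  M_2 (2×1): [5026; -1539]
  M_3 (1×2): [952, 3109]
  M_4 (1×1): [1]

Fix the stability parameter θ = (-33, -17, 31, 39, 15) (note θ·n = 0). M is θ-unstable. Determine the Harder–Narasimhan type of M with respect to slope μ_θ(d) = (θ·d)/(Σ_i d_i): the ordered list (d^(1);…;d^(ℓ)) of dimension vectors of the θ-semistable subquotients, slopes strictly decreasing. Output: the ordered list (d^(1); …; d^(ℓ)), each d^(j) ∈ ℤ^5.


Interval decomposition of M: I[1,1]^2, I[1,5], I[3,3].
HN type (ℓ=4): μ^(1)=31; μ^(2)=85/3; μ^(3)=-17; μ^(4)=-33

((0, 0, 1, 0, 0); (0, 0, 1, 1, 1); (0, 1, 0, 0, 0); (3, 0, 0, 0, 0))


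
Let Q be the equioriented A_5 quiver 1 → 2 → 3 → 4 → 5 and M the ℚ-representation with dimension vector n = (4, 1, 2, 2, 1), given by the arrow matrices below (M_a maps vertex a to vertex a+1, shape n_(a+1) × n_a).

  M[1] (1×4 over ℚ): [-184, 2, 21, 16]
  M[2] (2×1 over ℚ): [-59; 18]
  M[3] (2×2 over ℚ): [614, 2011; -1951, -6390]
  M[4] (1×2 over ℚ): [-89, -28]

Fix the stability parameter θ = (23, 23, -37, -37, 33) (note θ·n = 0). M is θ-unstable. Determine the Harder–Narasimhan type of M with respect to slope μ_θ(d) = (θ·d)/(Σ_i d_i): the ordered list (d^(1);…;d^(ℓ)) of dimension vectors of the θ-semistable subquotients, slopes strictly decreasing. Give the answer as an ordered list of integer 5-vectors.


Barcode: M ≅ I[1,1]^3, I[1,4], I[3,5]. HN layers by μ_θ (4 steps, strictly decreasing):
  μ^(1)=33; μ^(2)=23; μ^(3)=-7; μ^(4)=-37

((0, 0, 0, 0, 1); (3, 0, 0, 0, 0); (1, 1, 1, 1, 0); (0, 0, 1, 1, 0))


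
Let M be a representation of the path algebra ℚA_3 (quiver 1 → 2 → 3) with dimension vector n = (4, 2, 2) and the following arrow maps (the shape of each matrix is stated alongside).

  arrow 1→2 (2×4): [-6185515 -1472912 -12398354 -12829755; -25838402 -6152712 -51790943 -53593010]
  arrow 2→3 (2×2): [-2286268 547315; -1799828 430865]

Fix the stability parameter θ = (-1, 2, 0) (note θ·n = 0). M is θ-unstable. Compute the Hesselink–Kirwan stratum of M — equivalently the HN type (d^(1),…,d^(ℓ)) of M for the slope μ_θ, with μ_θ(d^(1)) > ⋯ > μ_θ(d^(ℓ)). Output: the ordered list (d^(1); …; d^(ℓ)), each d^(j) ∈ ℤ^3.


Via rank(M_{q-1}∘⋯∘M_p): M ≅ I[1,1]^2, I[1,2], I[1,3], I[3,3].
μ_θ-semistable layers: μ^(1)=2; μ^(2)=1; μ^(3)=0; μ^(4)=-1

((0, 1, 0); (0, 1, 1); (0, 0, 1); (4, 0, 0))


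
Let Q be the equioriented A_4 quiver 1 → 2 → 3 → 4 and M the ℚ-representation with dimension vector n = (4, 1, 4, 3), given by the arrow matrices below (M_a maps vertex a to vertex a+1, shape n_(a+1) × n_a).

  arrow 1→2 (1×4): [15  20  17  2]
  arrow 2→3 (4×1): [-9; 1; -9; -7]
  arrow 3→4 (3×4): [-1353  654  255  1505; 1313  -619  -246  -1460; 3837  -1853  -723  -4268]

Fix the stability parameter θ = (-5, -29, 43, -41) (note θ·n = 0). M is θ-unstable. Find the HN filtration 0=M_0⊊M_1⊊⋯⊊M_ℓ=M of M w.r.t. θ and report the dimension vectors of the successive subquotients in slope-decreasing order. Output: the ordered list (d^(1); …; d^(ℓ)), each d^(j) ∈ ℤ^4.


Via rank(M_{q-1}∘⋯∘M_p): M ≅ I[1,1]^3, I[1,4], I[3,3], I[3,4]^2.
μ_θ-semistable layers: μ^(1)=43; μ^(2)=1; μ^(3)=-5; μ^(4)=-17

((0, 0, 1, 0); (0, 0, 3, 3); (3, 0, 0, 0); (1, 1, 0, 0))


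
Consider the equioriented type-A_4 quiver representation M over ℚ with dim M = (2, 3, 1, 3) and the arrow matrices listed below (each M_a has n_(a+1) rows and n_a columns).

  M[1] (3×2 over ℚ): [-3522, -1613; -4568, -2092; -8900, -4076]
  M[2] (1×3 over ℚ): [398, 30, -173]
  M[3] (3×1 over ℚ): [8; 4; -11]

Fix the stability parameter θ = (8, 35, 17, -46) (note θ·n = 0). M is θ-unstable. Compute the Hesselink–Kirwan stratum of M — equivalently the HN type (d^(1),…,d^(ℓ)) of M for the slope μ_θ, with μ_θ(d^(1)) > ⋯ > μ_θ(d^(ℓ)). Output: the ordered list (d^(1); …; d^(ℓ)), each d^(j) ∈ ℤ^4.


Interval decomposition of M: I[1,2], I[1,4], I[2,2], I[4,4]^2.
HN type (ℓ=4): μ^(1)=35; μ^(2)=8; μ^(3)=7/2; μ^(4)=-46

((0, 2, 0, 0); (1, 0, 0, 0); (1, 1, 1, 1); (0, 0, 0, 2))


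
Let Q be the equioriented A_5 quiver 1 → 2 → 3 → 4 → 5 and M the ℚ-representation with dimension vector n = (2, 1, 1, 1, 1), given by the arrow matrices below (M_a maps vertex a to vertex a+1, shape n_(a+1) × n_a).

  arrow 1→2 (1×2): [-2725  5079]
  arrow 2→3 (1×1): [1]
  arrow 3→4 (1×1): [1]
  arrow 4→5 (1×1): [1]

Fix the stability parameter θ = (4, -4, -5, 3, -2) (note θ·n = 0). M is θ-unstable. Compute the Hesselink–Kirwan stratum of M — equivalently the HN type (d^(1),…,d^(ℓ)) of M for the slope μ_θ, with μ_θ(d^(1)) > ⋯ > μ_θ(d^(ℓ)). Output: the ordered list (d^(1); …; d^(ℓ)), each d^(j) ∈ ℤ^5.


Via rank(M_{q-1}∘⋯∘M_p): M ≅ I[1,1], I[1,5].
μ_θ-semistable layers: μ^(1)=4; μ^(2)=1/2; μ^(3)=-5/3

((1, 0, 0, 0, 0); (0, 0, 0, 1, 1); (1, 1, 1, 0, 0))


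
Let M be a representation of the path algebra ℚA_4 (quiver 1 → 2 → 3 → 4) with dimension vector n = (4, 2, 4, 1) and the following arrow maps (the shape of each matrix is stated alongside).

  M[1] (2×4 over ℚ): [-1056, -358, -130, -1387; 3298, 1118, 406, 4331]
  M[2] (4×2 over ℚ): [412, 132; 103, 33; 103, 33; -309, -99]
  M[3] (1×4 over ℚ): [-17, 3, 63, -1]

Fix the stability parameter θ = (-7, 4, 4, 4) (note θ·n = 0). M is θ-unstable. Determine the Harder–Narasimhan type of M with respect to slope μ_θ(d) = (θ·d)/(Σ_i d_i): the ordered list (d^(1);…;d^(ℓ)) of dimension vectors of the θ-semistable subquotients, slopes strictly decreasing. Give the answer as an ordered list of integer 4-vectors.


Via rank(M_{q-1}∘⋯∘M_p): M ≅ I[1,1]^2, I[1,2], I[1,4], I[3,3]^3.
μ_θ-semistable layers: μ^(1)=4; μ^(2)=-7

((0, 2, 4, 1); (4, 0, 0, 0))


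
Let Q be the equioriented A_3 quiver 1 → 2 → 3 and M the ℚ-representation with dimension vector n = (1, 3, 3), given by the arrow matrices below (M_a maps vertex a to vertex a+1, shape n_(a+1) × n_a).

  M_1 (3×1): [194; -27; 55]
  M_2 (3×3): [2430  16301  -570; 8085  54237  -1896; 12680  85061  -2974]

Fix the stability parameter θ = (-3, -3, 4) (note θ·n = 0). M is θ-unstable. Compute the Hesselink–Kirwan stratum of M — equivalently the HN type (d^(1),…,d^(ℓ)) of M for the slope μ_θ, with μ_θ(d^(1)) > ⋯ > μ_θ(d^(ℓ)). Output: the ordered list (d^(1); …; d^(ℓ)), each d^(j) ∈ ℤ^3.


Barcode: M ≅ I[1,3], I[2,2], I[2,3], I[3,3]. HN layers by μ_θ (2 steps, strictly decreasing):
  μ^(1)=4; μ^(2)=-3

((0, 0, 3); (1, 3, 0))


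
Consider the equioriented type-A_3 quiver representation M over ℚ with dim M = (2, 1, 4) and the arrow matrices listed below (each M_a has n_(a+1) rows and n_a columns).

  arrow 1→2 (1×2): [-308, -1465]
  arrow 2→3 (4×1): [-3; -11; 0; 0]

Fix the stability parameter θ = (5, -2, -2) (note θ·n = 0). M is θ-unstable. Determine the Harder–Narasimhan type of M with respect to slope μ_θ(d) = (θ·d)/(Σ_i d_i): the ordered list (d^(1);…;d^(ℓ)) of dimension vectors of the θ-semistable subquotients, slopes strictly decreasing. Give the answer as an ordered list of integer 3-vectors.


Interval decomposition of M: I[1,1], I[1,3], I[3,3]^3.
HN type (ℓ=3): μ^(1)=5; μ^(2)=1/3; μ^(3)=-2

((1, 0, 0); (1, 1, 1); (0, 0, 3))


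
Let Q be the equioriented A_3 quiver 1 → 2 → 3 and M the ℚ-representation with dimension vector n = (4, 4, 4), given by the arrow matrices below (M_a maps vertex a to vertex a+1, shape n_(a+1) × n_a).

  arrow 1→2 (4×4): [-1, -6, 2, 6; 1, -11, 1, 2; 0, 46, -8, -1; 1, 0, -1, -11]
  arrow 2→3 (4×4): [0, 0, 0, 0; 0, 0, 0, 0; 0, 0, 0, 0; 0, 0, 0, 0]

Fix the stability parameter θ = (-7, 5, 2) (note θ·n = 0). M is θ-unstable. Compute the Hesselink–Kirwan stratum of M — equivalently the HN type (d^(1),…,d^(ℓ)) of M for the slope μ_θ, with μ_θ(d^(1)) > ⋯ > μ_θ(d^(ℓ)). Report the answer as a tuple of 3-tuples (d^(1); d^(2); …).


Barcode: M ≅ I[1,2]^4, I[3,3]^4. HN layers by μ_θ (3 steps, strictly decreasing):
  μ^(1)=5; μ^(2)=2; μ^(3)=-7

((0, 4, 0); (0, 0, 4); (4, 0, 0))


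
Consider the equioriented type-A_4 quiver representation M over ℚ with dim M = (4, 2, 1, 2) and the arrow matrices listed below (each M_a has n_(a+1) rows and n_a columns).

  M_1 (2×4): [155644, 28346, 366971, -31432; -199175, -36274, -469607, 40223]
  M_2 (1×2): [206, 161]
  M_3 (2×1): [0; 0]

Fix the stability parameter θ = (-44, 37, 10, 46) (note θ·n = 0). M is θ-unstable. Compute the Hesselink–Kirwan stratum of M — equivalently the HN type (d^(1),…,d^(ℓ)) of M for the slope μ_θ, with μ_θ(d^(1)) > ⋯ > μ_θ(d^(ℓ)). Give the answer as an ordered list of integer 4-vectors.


Interval decomposition of M: I[1,1]^2, I[1,2], I[1,3], I[4,4]^2.
HN type (ℓ=4): μ^(1)=46; μ^(2)=37; μ^(3)=47/2; μ^(4)=-44

((0, 0, 0, 2); (0, 1, 0, 0); (0, 1, 1, 0); (4, 0, 0, 0))


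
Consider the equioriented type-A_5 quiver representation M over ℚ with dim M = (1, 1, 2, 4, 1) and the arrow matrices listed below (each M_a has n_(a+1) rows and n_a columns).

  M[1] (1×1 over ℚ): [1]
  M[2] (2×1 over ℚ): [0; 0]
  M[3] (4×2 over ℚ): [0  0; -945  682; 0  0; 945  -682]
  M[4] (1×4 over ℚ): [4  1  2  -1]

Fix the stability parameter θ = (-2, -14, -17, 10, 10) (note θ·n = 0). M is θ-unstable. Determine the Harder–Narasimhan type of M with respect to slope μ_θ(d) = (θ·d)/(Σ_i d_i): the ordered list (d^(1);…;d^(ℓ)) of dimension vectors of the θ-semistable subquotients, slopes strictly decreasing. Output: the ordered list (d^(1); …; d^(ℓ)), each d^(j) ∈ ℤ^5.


Barcode: M ≅ I[1,2], I[3,3], I[3,5], I[4,4]^3. HN layers by μ_θ (3 steps, strictly decreasing):
  μ^(1)=10; μ^(2)=-8; μ^(3)=-17

((0, 0, 0, 4, 1); (1, 1, 0, 0, 0); (0, 0, 2, 0, 0))


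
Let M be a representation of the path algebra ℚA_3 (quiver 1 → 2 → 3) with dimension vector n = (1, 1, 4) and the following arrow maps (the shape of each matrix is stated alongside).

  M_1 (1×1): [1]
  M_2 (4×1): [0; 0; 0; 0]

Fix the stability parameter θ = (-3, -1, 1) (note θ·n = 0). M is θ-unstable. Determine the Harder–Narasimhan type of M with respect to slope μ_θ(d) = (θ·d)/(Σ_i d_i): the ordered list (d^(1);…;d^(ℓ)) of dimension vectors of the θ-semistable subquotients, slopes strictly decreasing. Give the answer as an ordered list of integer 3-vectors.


Barcode: M ≅ I[1,2], I[3,3]^4. HN layers by μ_θ (3 steps, strictly decreasing):
  μ^(1)=1; μ^(2)=-1; μ^(3)=-3

((0, 0, 4); (0, 1, 0); (1, 0, 0))


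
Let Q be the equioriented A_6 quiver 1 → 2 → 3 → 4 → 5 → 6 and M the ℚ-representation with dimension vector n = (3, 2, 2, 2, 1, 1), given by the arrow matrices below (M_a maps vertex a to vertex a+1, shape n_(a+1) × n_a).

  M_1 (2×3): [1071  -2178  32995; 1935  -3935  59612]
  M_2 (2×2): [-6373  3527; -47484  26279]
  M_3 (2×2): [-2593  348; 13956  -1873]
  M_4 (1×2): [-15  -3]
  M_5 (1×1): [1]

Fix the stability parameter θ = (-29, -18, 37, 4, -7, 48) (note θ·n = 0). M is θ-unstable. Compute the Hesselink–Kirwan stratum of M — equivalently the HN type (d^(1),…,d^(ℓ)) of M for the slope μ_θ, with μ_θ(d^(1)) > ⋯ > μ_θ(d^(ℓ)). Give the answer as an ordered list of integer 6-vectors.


Barcode: M ≅ I[1,1], I[1,4], I[1,6]. HN layers by μ_θ (5 steps, strictly decreasing):
  μ^(1)=48; μ^(2)=41/2; μ^(3)=34/3; μ^(4)=-18; μ^(5)=-29

((0, 0, 0, 0, 0, 1); (0, 0, 1, 1, 0, 0); (0, 0, 1, 1, 1, 0); (0, 2, 0, 0, 0, 0); (3, 0, 0, 0, 0, 0))


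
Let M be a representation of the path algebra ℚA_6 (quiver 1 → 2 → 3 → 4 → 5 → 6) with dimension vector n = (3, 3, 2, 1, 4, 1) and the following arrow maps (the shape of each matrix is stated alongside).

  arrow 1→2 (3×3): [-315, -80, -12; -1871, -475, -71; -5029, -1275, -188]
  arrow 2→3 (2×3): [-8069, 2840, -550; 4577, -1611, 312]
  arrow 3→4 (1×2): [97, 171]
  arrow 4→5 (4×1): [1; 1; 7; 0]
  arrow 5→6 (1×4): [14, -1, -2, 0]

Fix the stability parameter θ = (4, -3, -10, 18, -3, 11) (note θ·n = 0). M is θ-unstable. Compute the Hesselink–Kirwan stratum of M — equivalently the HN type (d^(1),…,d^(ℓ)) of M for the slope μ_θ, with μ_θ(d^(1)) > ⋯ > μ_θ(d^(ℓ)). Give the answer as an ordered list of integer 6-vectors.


Via rank(M_{q-1}∘⋯∘M_p): M ≅ I[1,2], I[1,3], I[1,6], I[5,5]^3.
μ_θ-semistable layers: μ^(1)=11; μ^(2)=15/2; μ^(3)=1/2; μ^(4)=-3

((0, 0, 0, 0, 0, 1); (0, 0, 0, 1, 1, 0); (1, 1, 0, 0, 0, 0); (2, 2, 2, 0, 3, 0))


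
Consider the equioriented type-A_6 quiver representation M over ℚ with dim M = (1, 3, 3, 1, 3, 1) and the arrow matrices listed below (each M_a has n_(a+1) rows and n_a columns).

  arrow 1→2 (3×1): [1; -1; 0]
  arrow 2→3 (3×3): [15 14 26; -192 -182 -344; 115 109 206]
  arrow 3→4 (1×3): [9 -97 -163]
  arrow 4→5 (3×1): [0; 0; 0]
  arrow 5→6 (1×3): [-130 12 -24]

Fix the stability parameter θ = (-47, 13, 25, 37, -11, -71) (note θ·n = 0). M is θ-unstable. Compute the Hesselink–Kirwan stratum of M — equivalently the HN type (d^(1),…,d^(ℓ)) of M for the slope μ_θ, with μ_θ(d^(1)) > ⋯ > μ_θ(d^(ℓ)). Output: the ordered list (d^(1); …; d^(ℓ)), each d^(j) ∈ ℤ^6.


Interval decomposition of M: I[1,4], I[2,2], I[2,3], I[3,3], I[5,5]^2, I[5,6].
HN type (ℓ=6): μ^(1)=37; μ^(2)=25; μ^(3)=13; μ^(4)=-11; μ^(5)=-41; μ^(6)=-47

((0, 0, 0, 1, 0, 0); (0, 0, 3, 0, 0, 0); (0, 3, 0, 0, 0, 0); (0, 0, 0, 0, 2, 0); (0, 0, 0, 0, 1, 1); (1, 0, 0, 0, 0, 0))


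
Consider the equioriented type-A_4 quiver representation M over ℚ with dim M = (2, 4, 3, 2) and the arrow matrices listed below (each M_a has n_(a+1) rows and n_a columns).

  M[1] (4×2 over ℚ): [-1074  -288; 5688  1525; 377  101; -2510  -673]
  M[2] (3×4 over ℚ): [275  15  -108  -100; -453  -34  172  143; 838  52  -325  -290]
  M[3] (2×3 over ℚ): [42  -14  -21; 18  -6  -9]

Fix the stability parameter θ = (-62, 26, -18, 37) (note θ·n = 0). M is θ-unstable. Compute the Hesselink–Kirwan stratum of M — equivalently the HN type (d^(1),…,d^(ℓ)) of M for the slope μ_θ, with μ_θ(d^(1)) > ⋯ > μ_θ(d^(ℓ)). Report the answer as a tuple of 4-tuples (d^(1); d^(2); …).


Via rank(M_{q-1}∘⋯∘M_p): M ≅ I[1,3], I[1,4], I[2,2], I[2,3], I[4,4].
μ_θ-semistable layers: μ^(1)=37; μ^(2)=26; μ^(3)=4; μ^(4)=-62

((0, 0, 0, 2); (0, 1, 0, 0); (0, 3, 3, 0); (2, 0, 0, 0))


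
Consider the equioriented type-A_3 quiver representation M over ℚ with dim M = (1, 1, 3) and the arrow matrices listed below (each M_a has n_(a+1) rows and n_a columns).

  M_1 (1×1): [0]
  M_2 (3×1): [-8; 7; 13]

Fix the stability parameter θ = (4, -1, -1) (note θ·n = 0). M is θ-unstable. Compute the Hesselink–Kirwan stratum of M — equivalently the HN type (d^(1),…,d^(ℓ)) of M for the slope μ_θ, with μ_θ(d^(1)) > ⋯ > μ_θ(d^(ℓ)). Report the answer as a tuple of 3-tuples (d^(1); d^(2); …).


Interval decomposition of M: I[1,1], I[2,3], I[3,3]^2.
HN type (ℓ=2): μ^(1)=4; μ^(2)=-1

((1, 0, 0); (0, 1, 3))


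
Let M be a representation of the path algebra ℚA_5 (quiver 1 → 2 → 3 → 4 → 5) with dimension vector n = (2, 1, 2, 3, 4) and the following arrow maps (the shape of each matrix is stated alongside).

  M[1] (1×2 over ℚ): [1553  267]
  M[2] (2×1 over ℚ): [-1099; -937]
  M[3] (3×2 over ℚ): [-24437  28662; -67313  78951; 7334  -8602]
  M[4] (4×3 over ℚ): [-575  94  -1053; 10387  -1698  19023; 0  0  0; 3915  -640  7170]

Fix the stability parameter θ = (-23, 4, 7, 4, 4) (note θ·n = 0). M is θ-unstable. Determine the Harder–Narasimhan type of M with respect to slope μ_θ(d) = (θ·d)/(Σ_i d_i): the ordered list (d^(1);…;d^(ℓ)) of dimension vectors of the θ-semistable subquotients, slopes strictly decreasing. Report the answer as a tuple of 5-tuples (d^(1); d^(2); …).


Barcode: M ≅ I[1,1], I[1,5], I[3,4], I[4,5], I[5,5]^2. HN layers by μ_θ (4 steps, strictly decreasing):
  μ^(1)=11/2; μ^(2)=5; μ^(3)=4; μ^(4)=-23

((0, 0, 1, 1, 0); (0, 0, 1, 1, 1); (0, 1, 0, 1, 3); (2, 0, 0, 0, 0))


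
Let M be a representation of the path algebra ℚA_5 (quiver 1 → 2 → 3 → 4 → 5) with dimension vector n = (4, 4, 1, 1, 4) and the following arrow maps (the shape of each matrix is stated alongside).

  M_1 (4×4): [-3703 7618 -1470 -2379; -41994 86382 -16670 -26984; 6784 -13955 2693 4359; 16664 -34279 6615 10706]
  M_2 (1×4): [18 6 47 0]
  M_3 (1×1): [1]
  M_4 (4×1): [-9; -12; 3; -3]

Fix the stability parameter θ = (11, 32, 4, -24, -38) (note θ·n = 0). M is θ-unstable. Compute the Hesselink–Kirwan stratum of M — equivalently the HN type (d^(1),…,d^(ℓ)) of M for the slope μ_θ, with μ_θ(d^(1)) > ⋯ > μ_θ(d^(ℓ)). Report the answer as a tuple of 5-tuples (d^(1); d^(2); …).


Barcode: M ≅ I[1,2]^3, I[1,5], I[5,5]^3. HN layers by μ_θ (4 steps, strictly decreasing):
  μ^(1)=32; μ^(2)=11; μ^(3)=-3; μ^(4)=-38

((0, 3, 0, 0, 0); (3, 0, 0, 0, 0); (1, 1, 1, 1, 1); (0, 0, 0, 0, 3))


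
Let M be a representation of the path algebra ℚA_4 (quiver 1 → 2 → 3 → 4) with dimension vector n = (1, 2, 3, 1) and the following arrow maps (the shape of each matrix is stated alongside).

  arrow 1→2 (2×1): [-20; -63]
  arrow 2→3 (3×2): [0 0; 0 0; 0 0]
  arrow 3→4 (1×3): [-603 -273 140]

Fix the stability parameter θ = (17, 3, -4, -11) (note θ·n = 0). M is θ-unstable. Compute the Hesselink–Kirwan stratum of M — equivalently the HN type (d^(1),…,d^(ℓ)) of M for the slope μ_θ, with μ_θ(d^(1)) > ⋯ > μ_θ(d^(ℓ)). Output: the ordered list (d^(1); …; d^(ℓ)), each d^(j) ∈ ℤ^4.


Barcode: M ≅ I[1,2], I[2,2], I[3,3]^2, I[3,4]. HN layers by μ_θ (4 steps, strictly decreasing):
  μ^(1)=10; μ^(2)=3; μ^(3)=-4; μ^(4)=-15/2

((1, 1, 0, 0); (0, 1, 0, 0); (0, 0, 2, 0); (0, 0, 1, 1))


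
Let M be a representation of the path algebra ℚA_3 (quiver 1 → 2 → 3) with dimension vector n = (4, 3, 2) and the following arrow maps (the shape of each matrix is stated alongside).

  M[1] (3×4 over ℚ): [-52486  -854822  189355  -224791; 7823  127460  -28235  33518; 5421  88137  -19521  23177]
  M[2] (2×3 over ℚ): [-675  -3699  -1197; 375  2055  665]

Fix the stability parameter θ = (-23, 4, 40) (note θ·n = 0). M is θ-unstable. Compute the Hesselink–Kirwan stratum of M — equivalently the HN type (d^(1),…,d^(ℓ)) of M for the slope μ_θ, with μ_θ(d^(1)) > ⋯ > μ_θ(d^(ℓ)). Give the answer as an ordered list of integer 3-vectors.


Barcode: M ≅ I[1,1], I[1,2]^2, I[1,3], I[3,3]. HN layers by μ_θ (3 steps, strictly decreasing):
  μ^(1)=40; μ^(2)=4; μ^(3)=-23

((0, 0, 2); (0, 3, 0); (4, 0, 0))


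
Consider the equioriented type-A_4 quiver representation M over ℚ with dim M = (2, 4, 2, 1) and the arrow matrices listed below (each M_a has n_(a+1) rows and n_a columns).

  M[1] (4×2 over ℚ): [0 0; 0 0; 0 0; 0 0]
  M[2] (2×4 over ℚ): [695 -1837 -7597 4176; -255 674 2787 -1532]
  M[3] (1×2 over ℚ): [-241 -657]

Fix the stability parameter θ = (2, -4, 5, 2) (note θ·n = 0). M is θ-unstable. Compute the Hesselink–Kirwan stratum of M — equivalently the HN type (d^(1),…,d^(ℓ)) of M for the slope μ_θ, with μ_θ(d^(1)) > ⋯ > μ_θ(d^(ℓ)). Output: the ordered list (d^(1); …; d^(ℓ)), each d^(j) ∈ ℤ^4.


Via rank(M_{q-1}∘⋯∘M_p): M ≅ I[1,1]^2, I[2,2]^2, I[2,3], I[2,4].
μ_θ-semistable layers: μ^(1)=5; μ^(2)=7/2; μ^(3)=2; μ^(4)=-4

((0, 0, 1, 0); (0, 0, 1, 1); (2, 0, 0, 0); (0, 4, 0, 0))


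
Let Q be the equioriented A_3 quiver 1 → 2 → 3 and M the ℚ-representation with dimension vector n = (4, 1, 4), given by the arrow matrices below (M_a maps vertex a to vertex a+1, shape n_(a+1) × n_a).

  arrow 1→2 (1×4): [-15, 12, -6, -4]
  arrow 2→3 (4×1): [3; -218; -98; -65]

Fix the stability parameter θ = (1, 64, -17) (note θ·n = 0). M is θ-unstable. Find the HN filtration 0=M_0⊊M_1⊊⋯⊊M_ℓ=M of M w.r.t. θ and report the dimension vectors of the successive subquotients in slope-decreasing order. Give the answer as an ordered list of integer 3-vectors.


Barcode: M ≅ I[1,1]^3, I[1,3], I[3,3]^3. HN layers by μ_θ (3 steps, strictly decreasing):
  μ^(1)=47/2; μ^(2)=1; μ^(3)=-17

((0, 1, 1); (4, 0, 0); (0, 0, 3))


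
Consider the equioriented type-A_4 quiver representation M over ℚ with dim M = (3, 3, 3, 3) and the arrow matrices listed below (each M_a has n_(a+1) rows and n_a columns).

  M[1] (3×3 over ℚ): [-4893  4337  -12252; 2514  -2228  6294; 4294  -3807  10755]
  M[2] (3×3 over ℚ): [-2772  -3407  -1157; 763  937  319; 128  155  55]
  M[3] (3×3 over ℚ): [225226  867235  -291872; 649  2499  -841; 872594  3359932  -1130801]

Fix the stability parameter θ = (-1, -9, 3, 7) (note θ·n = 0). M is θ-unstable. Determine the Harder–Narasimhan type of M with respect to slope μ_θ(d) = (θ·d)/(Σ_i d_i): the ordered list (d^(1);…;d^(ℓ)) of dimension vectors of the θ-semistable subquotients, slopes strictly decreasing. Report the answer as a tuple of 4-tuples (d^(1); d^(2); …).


Interval decomposition of M: I[1,1], I[1,4]^2, I[2,4].
HN type (ℓ=5): μ^(1)=7; μ^(2)=3; μ^(3)=-1; μ^(4)=-5; μ^(5)=-9

((0, 0, 0, 3); (0, 0, 3, 0); (1, 0, 0, 0); (2, 2, 0, 0); (0, 1, 0, 0))


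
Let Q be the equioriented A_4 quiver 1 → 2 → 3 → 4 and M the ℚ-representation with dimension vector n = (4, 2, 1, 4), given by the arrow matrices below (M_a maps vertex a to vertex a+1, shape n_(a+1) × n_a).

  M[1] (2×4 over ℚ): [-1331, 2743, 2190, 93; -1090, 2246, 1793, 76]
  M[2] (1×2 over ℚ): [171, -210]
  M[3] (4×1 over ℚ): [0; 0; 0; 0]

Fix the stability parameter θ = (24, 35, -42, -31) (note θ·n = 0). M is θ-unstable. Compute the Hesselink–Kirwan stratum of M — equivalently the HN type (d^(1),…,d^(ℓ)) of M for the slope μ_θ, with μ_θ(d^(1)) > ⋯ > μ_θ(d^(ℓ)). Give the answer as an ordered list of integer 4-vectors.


Interval decomposition of M: I[1,1]^2, I[1,2], I[1,3], I[4,4]^4.
HN type (ℓ=4): μ^(1)=35; μ^(2)=24; μ^(3)=17/3; μ^(4)=-31

((0, 1, 0, 0); (3, 0, 0, 0); (1, 1, 1, 0); (0, 0, 0, 4))


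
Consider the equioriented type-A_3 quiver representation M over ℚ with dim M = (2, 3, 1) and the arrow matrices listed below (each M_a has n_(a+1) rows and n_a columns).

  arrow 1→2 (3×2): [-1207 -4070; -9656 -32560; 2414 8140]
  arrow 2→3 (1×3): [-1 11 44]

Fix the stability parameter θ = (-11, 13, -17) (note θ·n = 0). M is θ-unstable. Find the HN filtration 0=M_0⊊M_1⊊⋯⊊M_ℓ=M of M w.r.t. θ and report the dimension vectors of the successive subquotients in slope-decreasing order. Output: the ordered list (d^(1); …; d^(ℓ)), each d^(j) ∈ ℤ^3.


Interval decomposition of M: I[1,1], I[1,3], I[2,2]^2.
HN type (ℓ=3): μ^(1)=13; μ^(2)=-2; μ^(3)=-11

((0, 2, 0); (0, 1, 1); (2, 0, 0))


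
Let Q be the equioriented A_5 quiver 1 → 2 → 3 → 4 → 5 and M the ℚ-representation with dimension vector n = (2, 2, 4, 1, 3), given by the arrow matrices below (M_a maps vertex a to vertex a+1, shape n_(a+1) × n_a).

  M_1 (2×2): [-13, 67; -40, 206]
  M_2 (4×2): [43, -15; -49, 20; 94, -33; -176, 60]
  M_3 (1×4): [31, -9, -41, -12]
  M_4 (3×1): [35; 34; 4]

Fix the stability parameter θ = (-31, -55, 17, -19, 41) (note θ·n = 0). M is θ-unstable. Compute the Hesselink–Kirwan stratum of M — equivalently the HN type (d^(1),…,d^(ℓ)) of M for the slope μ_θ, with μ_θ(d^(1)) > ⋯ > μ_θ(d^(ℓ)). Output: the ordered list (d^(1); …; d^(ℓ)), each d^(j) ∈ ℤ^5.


Interval decomposition of M: I[1,3], I[1,5], I[3,3]^2, I[5,5]^2.
HN type (ℓ=4): μ^(1)=41; μ^(2)=17; μ^(3)=-1; μ^(4)=-43

((0, 0, 0, 0, 3); (0, 0, 3, 0, 0); (0, 0, 1, 1, 0); (2, 2, 0, 0, 0))


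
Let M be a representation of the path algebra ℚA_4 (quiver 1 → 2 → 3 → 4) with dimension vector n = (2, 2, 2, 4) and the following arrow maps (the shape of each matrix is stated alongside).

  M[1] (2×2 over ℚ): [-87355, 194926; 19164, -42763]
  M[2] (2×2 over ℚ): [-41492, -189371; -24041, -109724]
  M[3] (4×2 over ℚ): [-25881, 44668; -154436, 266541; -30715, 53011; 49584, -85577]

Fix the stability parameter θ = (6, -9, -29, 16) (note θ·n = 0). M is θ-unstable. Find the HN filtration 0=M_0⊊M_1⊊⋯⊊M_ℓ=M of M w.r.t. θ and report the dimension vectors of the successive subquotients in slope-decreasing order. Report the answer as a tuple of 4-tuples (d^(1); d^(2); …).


Interval decomposition of M: I[1,4]^2, I[4,4]^2.
HN type (ℓ=2): μ^(1)=16; μ^(2)=-32/3

((0, 0, 0, 4); (2, 2, 2, 0))


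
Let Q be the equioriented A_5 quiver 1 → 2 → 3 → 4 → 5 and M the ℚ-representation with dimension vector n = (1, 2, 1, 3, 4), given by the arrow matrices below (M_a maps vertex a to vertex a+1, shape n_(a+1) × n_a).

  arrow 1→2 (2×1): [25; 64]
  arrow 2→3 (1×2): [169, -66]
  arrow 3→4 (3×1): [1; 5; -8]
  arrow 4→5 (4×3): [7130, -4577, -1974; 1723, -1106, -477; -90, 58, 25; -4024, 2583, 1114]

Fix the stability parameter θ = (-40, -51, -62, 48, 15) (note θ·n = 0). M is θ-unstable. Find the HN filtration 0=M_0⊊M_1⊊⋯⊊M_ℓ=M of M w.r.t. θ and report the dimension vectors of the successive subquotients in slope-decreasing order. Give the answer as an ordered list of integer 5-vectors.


Interval decomposition of M: I[1,5], I[2,2], I[4,5]^2, I[5,5].
HN type (ℓ=3): μ^(1)=63/2; μ^(2)=15; μ^(3)=-51

((0, 0, 0, 3, 3); (0, 0, 0, 0, 1); (1, 2, 1, 0, 0))


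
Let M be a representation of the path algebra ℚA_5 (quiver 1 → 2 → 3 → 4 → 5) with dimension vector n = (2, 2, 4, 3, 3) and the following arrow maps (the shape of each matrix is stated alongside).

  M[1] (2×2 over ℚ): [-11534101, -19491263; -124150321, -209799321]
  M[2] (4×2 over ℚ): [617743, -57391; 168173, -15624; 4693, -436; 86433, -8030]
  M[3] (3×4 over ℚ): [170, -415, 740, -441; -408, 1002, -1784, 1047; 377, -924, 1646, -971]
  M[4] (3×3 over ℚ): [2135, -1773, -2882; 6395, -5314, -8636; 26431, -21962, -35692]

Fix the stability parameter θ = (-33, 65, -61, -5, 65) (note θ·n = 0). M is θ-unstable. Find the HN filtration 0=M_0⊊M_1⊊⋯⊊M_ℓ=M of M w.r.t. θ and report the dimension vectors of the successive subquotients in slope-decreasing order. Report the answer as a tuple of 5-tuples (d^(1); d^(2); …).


Barcode: M ≅ I[1,4], I[1,5], I[3,3], I[3,5], I[5,5]. HN layers by μ_θ (5 steps, strictly decreasing):
  μ^(1)=65; μ^(2)=-1/3; μ^(3)=-5; μ^(4)=-33; μ^(5)=-61

((0, 0, 0, 0, 3); (0, 2, 2, 2, 0); (0, 0, 0, 1, 0); (2, 0, 0, 0, 0); (0, 0, 2, 0, 0))


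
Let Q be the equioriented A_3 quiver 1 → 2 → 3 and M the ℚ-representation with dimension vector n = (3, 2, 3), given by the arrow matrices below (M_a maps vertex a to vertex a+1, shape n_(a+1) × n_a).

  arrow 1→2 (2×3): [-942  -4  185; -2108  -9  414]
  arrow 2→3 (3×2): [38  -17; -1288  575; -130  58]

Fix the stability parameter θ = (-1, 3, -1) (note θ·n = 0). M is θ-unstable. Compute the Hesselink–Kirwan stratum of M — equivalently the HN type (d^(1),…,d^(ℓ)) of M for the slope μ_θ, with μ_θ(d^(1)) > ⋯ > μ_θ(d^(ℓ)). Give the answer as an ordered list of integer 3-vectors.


Interval decomposition of M: I[1,1], I[1,3]^2, I[3,3].
HN type (ℓ=2): μ^(1)=1; μ^(2)=-1

((0, 2, 2); (3, 0, 1))


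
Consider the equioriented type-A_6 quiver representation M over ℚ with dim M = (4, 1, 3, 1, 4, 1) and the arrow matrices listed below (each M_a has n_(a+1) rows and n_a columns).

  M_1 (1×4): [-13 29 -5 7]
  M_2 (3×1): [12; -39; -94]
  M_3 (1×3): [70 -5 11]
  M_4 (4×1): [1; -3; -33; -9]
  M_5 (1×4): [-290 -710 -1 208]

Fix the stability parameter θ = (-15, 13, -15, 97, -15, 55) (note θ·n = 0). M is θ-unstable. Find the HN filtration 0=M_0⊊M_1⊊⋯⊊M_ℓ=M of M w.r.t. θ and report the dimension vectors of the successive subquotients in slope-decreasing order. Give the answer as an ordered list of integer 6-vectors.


Barcode: M ≅ I[1,1]^3, I[1,6], I[3,3]^2, I[5,5]^3. HN layers by μ_θ (4 steps, strictly decreasing):
  μ^(1)=55; μ^(2)=41; μ^(3)=-1; μ^(4)=-15

((0, 0, 0, 0, 0, 1); (0, 0, 0, 1, 1, 0); (0, 1, 1, 0, 0, 0); (4, 0, 2, 0, 3, 0))


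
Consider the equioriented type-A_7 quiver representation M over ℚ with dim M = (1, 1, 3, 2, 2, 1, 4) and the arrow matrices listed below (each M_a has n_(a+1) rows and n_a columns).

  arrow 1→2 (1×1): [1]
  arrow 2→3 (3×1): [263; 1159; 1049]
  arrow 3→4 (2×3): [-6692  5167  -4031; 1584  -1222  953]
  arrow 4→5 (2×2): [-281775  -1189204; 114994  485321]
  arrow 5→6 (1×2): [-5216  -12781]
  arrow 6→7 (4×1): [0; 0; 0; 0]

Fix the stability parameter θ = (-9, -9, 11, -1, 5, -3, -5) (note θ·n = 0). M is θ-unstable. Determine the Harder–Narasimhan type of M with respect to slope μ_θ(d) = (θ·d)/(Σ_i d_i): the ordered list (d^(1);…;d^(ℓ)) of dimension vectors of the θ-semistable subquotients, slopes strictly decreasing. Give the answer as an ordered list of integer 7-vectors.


Via rank(M_{q-1}∘⋯∘M_p): M ≅ I[1,6], I[3,3], I[3,5], I[7,7]^4.
μ_θ-semistable layers: μ^(1)=11; μ^(2)=5; μ^(3)=3; μ^(4)=-5; μ^(5)=-9

((0, 0, 1, 0, 0, 0, 0); (0, 0, 1, 1, 1, 0, 0); (0, 0, 1, 1, 1, 1, 0); (0, 0, 0, 0, 0, 0, 4); (1, 1, 0, 0, 0, 0, 0))


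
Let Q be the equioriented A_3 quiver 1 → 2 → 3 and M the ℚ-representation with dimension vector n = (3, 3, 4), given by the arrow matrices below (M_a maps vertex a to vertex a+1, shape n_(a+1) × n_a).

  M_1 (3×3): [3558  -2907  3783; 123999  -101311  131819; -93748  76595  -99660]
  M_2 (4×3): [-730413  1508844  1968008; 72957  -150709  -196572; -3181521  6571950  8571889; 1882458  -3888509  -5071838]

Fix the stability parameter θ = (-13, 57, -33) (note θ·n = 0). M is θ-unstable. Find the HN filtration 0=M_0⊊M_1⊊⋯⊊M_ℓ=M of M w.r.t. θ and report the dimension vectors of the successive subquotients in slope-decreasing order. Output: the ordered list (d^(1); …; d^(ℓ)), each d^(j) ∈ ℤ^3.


Interval decomposition of M: I[1,3]^3, I[3,3].
HN type (ℓ=3): μ^(1)=12; μ^(2)=-13; μ^(3)=-33

((0, 3, 3); (3, 0, 0); (0, 0, 1))


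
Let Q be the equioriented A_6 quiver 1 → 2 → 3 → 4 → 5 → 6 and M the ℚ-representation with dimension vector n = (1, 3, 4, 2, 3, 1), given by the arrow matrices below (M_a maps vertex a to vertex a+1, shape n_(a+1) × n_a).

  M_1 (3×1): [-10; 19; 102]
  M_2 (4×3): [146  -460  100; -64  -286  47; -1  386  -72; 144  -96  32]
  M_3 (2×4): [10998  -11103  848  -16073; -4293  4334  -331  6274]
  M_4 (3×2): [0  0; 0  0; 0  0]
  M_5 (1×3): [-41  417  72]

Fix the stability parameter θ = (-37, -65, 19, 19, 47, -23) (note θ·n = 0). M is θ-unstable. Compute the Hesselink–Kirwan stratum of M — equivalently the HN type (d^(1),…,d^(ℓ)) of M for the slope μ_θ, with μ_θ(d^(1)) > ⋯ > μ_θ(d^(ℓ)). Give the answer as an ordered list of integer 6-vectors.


Barcode: M ≅ I[1,2], I[2,4]^2, I[3,3]^2, I[5,5]^2, I[5,6]. HN layers by μ_θ (5 steps, strictly decreasing):
  μ^(1)=47; μ^(2)=19; μ^(3)=12; μ^(4)=-51; μ^(5)=-65

((0, 0, 0, 0, 2, 0); (0, 0, 4, 2, 0, 0); (0, 0, 0, 0, 1, 1); (1, 1, 0, 0, 0, 0); (0, 2, 0, 0, 0, 0))


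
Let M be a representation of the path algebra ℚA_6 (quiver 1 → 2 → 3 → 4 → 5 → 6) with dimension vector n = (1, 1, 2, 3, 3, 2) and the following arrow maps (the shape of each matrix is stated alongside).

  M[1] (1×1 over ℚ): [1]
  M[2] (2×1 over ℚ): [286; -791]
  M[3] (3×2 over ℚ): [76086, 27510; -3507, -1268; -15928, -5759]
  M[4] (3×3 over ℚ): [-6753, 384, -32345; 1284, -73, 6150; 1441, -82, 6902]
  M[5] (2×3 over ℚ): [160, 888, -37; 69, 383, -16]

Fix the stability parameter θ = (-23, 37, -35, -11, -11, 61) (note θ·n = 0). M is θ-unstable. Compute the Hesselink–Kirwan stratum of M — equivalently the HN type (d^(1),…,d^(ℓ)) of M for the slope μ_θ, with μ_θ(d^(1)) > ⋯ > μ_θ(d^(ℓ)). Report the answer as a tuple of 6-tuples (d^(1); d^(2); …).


Via rank(M_{q-1}∘⋯∘M_p): M ≅ I[1,6], I[3,5], I[4,6].
μ_θ-semistable layers: μ^(1)=61; μ^(2)=-5; μ^(3)=-11; μ^(4)=-23; μ^(5)=-35

((0, 0, 0, 0, 0, 2); (0, 1, 1, 1, 1, 0); (0, 0, 0, 2, 2, 0); (1, 0, 0, 0, 0, 0); (0, 0, 1, 0, 0, 0))
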